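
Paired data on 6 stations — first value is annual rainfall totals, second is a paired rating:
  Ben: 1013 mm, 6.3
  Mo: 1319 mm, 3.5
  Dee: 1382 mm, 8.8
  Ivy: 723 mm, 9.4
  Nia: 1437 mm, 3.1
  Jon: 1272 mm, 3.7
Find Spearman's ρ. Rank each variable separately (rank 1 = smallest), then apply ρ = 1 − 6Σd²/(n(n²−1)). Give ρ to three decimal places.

-0.657

Ranks of variable 1: 2, 4, 5, 1, 6, 3
Ranks of variable 2: 4, 2, 5, 6, 1, 3
d = r₁ − r₂: -2, 2, 0, -5, 5, 0
d²: 4, 4, 0, 25, 25, 0; Σd² = 58
ρ = 1 − 6·58/(6·35) = 1 − 348/210 = -0.657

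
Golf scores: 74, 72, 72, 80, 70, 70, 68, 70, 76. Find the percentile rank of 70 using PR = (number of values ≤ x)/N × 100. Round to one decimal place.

N = 9.
Strictly below 70: 1. Equal to 70: 3.
PR = 4/9 × 100 = 44.4

44.4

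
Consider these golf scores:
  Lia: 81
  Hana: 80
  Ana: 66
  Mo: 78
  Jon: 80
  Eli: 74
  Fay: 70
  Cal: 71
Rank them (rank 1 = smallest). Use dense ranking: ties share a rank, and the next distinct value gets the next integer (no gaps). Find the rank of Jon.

6

Sorted (ascending): 66, 70, 71, 74, 78, 80, 80, 81
The 2 values of 80 share dense rank 6.
Remaining distinct values take the next consecutive integers.
Jon has value 80 → rank 6.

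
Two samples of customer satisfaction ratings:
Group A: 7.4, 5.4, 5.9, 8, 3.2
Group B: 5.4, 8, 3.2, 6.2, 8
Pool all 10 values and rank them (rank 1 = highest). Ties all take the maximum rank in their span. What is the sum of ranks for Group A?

Sorted (descending): 8, 8, 8, 7.4, 6.2, 5.9, 5.4, 5.4, 3.2, 3.2
The 3 values of 8 occupy positions 1–3 → each gets rank 3.
The 2 values of 5.4 occupy positions 7–8 → each gets rank 8.
The 2 values of 3.2 occupy positions 9–10 → each gets rank 10.
Group A values → pooled ranks: 7.4→4, 5.4→8, 5.9→6, 8→3, 3.2→10
Rank sum = 4 + 8 + 6 + 3 + 10 = 31

31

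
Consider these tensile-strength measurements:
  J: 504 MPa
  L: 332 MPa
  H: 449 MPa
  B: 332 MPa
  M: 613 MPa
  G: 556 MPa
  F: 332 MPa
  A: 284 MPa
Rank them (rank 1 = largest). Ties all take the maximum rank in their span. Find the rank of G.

Sorted (descending): 613, 556, 504, 449, 332, 332, 332, 284
The 3 values of 332 occupy positions 5–7 → each gets rank 7.
G has value 556 MPa → rank 2.

2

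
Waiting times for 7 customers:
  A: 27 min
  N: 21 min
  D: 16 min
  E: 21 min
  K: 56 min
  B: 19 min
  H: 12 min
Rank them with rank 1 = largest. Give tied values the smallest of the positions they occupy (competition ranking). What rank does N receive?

3

Sorted (descending): 56, 27, 21, 21, 19, 16, 12
The 2 values of 21 occupy positions 3–4 → each gets rank 3.
N has value 21 min → rank 3.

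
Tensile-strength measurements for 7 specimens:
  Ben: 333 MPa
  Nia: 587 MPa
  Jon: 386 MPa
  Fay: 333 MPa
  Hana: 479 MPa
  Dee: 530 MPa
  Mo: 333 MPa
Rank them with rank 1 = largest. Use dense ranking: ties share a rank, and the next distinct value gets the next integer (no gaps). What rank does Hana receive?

Sorted (descending): 587, 530, 479, 386, 333, 333, 333
The 3 values of 333 share dense rank 5.
Remaining distinct values take the next consecutive integers.
Hana has value 479 MPa → rank 3.

3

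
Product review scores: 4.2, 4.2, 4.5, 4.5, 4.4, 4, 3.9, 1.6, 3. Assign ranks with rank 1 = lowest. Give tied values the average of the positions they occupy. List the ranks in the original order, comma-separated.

5.5, 5.5, 8.5, 8.5, 7, 4, 3, 1, 2

Sorted (ascending): 1.6, 3, 3.9, 4, 4.2, 4.2, 4.4, 4.5, 4.5
The 2 values of 4.2 occupy positions 5–6 → average rank (5+6)/2 = 5.5.
The 2 values of 4.5 occupy positions 8–9 → average rank (8+9)/2 = 8.5.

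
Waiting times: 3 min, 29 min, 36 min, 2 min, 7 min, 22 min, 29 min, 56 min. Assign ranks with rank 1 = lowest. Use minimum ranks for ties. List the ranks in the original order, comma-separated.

2, 5, 7, 1, 3, 4, 5, 8

Sorted (ascending): 2, 3, 7, 22, 29, 29, 36, 56
The 2 values of 29 occupy positions 5–6 → each gets rank 5.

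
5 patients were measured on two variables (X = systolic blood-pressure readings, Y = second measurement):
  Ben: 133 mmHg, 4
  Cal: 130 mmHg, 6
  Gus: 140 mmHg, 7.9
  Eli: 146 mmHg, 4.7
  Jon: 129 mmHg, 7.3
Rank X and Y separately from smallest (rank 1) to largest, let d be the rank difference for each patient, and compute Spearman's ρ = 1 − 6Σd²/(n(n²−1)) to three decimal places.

-0.200

Ranks of variable 1: 3, 2, 4, 5, 1
Ranks of variable 2: 1, 3, 5, 2, 4
d = r₁ − r₂: 2, -1, -1, 3, -3
d²: 4, 1, 1, 9, 9; Σd² = 24
ρ = 1 − 6·24/(5·24) = 1 − 144/120 = -0.200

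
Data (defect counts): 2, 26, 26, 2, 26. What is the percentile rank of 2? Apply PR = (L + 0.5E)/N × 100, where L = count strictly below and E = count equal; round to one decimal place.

N = 5.
Strictly below 2: 0. Equal to 2: 2.
PR = (0 + 0.5·2)/5 × 100 = 20.0

20.0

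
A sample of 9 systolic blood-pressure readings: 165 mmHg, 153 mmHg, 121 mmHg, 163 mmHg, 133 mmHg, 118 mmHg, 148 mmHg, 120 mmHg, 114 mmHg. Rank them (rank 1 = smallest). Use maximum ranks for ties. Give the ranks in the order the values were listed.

Sorted (ascending): 114, 118, 120, 121, 133, 148, 153, 163, 165
No ties — each value takes its position as its rank.

9, 7, 4, 8, 5, 2, 6, 3, 1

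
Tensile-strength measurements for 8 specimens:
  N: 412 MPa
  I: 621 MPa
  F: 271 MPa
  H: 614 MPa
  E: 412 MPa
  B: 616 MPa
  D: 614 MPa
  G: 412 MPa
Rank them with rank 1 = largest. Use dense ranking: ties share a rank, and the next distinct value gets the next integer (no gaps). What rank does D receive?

3

Sorted (descending): 621, 616, 614, 614, 412, 412, 412, 271
The 2 values of 614 share dense rank 3.
The 3 values of 412 share dense rank 4.
Remaining distinct values take the next consecutive integers.
D has value 614 MPa → rank 3.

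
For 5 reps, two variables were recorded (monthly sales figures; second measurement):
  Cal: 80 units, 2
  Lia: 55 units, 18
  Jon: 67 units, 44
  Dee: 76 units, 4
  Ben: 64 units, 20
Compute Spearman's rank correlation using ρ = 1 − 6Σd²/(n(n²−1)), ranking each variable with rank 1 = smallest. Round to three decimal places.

-0.600

Ranks of variable 1: 5, 1, 3, 4, 2
Ranks of variable 2: 1, 3, 5, 2, 4
d = r₁ − r₂: 4, -2, -2, 2, -2
d²: 16, 4, 4, 4, 4; Σd² = 32
ρ = 1 − 6·32/(5·24) = 1 − 192/120 = -0.600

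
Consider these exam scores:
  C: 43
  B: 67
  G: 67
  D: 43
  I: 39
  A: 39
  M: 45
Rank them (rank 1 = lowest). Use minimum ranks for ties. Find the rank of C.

Sorted (ascending): 39, 39, 43, 43, 45, 67, 67
The 2 values of 39 occupy positions 1–2 → each gets rank 1.
The 2 values of 43 occupy positions 3–4 → each gets rank 3.
The 2 values of 67 occupy positions 6–7 → each gets rank 6.
C has value 43 → rank 3.

3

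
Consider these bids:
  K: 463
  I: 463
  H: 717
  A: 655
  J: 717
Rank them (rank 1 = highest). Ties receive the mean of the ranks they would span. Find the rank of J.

1.5

Sorted (descending): 717, 717, 655, 463, 463
The 2 values of 717 occupy positions 1–2 → average rank (1+2)/2 = 1.5.
The 2 values of 463 occupy positions 4–5 → average rank (4+5)/2 = 4.5.
J has value 717 → rank 1.5.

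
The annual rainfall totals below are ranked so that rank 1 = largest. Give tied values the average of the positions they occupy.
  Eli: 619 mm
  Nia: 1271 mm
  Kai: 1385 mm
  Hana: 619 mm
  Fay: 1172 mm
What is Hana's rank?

4.5

Sorted (descending): 1385, 1271, 1172, 619, 619
The 2 values of 619 occupy positions 4–5 → average rank (4+5)/2 = 4.5.
Hana has value 619 mm → rank 4.5.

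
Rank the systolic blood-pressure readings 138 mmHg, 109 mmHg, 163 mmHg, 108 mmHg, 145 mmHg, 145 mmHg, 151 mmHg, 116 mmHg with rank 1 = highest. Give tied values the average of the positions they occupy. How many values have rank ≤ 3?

Sorted (descending): 163, 151, 145, 145, 138, 116, 109, 108
The 2 values of 145 occupy positions 3–4 → average rank (3+4)/2 = 3.5.
Ranks ≤ 3: {1, 2} → 2 values.

2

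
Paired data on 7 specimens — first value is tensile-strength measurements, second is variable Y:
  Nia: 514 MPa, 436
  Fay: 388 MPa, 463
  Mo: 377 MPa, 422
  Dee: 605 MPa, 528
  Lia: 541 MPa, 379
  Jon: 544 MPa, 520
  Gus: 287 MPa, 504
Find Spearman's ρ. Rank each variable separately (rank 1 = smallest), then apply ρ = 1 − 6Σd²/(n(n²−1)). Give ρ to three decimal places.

Ranks of variable 1: 4, 3, 2, 7, 5, 6, 1
Ranks of variable 2: 3, 4, 2, 7, 1, 6, 5
d = r₁ − r₂: 1, -1, 0, 0, 4, 0, -4
d²: 1, 1, 0, 0, 16, 0, 16; Σd² = 34
ρ = 1 − 6·34/(7·48) = 1 − 204/336 = 0.393

0.393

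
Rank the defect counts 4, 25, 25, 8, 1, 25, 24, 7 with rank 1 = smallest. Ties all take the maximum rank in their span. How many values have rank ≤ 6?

Sorted (ascending): 1, 4, 7, 8, 24, 25, 25, 25
The 3 values of 25 occupy positions 6–8 → each gets rank 8.
Ranks ≤ 6: {1, 2, 3, 4, 5} → 5 values.

5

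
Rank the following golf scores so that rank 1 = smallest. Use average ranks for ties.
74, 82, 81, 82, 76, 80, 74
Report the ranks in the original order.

Sorted (ascending): 74, 74, 76, 80, 81, 82, 82
The 2 values of 74 occupy positions 1–2 → average rank (1+2)/2 = 1.5.
The 2 values of 82 occupy positions 6–7 → average rank (6+7)/2 = 6.5.

1.5, 6.5, 5, 6.5, 3, 4, 1.5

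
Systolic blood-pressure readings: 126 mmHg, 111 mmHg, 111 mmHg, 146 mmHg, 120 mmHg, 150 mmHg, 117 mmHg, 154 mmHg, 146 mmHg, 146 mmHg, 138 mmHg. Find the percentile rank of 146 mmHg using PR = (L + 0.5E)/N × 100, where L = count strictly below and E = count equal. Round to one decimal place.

N = 11.
Strictly below 146: 6. Equal to 146: 3.
PR = (6 + 0.5·3)/11 × 100 = 68.2

68.2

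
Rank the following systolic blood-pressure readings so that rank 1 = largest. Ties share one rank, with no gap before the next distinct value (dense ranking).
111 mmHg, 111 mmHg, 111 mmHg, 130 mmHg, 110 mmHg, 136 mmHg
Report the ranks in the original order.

3, 3, 3, 2, 4, 1

Sorted (descending): 136, 130, 111, 111, 111, 110
The 3 values of 111 share dense rank 3.
Remaining distinct values take the next consecutive integers.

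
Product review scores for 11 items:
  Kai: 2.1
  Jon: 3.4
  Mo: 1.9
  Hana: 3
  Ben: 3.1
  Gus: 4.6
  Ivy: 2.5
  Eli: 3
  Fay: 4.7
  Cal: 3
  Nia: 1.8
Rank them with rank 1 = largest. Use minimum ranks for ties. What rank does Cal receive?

Sorted (descending): 4.7, 4.6, 3.4, 3.1, 3, 3, 3, 2.5, 2.1, 1.9, 1.8
The 3 values of 3 occupy positions 5–7 → each gets rank 5.
Cal has value 3 → rank 5.

5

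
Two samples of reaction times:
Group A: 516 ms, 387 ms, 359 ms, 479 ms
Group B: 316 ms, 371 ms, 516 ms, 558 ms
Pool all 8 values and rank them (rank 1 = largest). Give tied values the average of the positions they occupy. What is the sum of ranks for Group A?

Sorted (descending): 558, 516, 516, 479, 387, 371, 359, 316
The 2 values of 516 occupy positions 2–3 → average rank (2+3)/2 = 2.5.
Group A values → pooled ranks: 516→2.5, 387→5, 359→7, 479→4
Rank sum = 2.5 + 5 + 7 + 4 = 18.5

18.5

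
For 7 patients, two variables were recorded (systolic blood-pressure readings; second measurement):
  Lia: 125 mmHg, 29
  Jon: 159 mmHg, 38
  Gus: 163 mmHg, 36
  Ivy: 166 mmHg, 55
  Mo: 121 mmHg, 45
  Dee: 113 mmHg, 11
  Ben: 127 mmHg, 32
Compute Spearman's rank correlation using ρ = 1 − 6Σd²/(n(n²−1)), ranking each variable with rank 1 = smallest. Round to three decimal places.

Ranks of variable 1: 3, 5, 6, 7, 2, 1, 4
Ranks of variable 2: 2, 5, 4, 7, 6, 1, 3
d = r₁ − r₂: 1, 0, 2, 0, -4, 0, 1
d²: 1, 0, 4, 0, 16, 0, 1; Σd² = 22
ρ = 1 − 6·22/(7·48) = 1 − 132/336 = 0.607

0.607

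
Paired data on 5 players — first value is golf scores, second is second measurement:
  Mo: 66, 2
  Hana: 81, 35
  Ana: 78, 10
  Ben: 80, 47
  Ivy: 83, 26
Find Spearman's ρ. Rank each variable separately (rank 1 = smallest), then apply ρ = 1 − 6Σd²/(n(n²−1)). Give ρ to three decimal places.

Ranks of variable 1: 1, 4, 2, 3, 5
Ranks of variable 2: 1, 4, 2, 5, 3
d = r₁ − r₂: 0, 0, 0, -2, 2
d²: 0, 0, 0, 4, 4; Σd² = 8
ρ = 1 − 6·8/(5·24) = 1 − 48/120 = 0.600

0.600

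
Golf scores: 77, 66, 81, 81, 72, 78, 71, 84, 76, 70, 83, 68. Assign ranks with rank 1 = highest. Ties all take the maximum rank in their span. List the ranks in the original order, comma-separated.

Sorted (descending): 84, 83, 81, 81, 78, 77, 76, 72, 71, 70, 68, 66
The 2 values of 81 occupy positions 3–4 → each gets rank 4.

6, 12, 4, 4, 8, 5, 9, 1, 7, 10, 2, 11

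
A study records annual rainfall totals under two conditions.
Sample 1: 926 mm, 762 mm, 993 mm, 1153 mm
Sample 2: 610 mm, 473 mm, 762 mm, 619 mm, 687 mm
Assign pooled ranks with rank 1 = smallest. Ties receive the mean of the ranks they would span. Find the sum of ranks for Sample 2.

Sorted (ascending): 473, 610, 619, 687, 762, 762, 926, 993, 1153
The 2 values of 762 occupy positions 5–6 → average rank (5+6)/2 = 5.5.
Sample 2 values → pooled ranks: 610→2, 473→1, 762→5.5, 619→3, 687→4
Rank sum = 2 + 1 + 5.5 + 3 + 4 = 15.5

15.5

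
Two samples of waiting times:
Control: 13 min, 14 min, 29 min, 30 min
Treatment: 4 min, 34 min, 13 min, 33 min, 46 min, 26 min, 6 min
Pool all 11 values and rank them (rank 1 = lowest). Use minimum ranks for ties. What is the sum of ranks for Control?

Sorted (ascending): 4, 6, 13, 13, 14, 26, 29, 30, 33, 34, 46
The 2 values of 13 occupy positions 3–4 → each gets rank 3.
Control values → pooled ranks: 13→3, 14→5, 29→7, 30→8
Rank sum = 3 + 5 + 7 + 8 = 23

23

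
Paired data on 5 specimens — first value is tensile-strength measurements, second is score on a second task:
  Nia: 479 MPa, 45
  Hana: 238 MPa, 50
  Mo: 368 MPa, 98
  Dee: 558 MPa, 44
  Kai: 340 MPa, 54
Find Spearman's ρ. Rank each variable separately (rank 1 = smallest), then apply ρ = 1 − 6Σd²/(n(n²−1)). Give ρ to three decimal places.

Ranks of variable 1: 4, 1, 3, 5, 2
Ranks of variable 2: 2, 3, 5, 1, 4
d = r₁ − r₂: 2, -2, -2, 4, -2
d²: 4, 4, 4, 16, 4; Σd² = 32
ρ = 1 − 6·32/(5·24) = 1 − 192/120 = -0.600

-0.600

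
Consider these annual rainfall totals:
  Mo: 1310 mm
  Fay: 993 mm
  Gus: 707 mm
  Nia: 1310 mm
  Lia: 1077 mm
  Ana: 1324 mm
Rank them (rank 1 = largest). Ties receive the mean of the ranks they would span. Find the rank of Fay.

5

Sorted (descending): 1324, 1310, 1310, 1077, 993, 707
The 2 values of 1310 occupy positions 2–3 → average rank (2+3)/2 = 2.5.
Fay has value 993 mm → rank 5.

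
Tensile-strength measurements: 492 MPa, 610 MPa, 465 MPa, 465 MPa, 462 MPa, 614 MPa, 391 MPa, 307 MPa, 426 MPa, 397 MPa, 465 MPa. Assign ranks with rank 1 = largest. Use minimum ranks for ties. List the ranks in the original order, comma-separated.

Sorted (descending): 614, 610, 492, 465, 465, 465, 462, 426, 397, 391, 307
The 3 values of 465 occupy positions 4–6 → each gets rank 4.

3, 2, 4, 4, 7, 1, 10, 11, 8, 9, 4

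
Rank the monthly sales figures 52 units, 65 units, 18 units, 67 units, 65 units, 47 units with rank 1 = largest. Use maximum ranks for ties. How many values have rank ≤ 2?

1

Sorted (descending): 67, 65, 65, 52, 47, 18
The 2 values of 65 occupy positions 2–3 → each gets rank 3.
Ranks ≤ 2: {1} → 1 value.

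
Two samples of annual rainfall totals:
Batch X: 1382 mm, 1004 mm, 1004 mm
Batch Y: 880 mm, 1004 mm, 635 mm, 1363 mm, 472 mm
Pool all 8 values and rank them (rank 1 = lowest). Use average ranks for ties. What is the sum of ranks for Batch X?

Sorted (ascending): 472, 635, 880, 1004, 1004, 1004, 1363, 1382
The 3 values of 1004 occupy positions 4–6 → average rank 5.
Batch X values → pooled ranks: 1382→8, 1004→5, 1004→5
Rank sum = 8 + 5 + 5 = 18

18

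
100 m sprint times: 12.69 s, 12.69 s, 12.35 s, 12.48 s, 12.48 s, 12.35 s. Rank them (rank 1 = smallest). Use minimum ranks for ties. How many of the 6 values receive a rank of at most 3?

4

Sorted (ascending): 12.35, 12.35, 12.48, 12.48, 12.69, 12.69
The 2 values of 12.35 occupy positions 1–2 → each gets rank 1.
The 2 values of 12.48 occupy positions 3–4 → each gets rank 3.
The 2 values of 12.69 occupy positions 5–6 → each gets rank 5.
Ranks ≤ 3: {1, 1, 3, 3} → 4 values.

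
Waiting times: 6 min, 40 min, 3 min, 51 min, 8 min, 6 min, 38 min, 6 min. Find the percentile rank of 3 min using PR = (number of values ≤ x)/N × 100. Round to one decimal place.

12.5

N = 8.
Strictly below 3: 0. Equal to 3: 1.
PR = 1/8 × 100 = 12.5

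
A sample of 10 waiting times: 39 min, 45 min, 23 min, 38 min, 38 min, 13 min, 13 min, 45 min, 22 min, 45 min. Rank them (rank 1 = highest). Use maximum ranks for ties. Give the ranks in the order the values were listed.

Sorted (descending): 45, 45, 45, 39, 38, 38, 23, 22, 13, 13
The 3 values of 45 occupy positions 1–3 → each gets rank 3.
The 2 values of 38 occupy positions 5–6 → each gets rank 6.
The 2 values of 13 occupy positions 9–10 → each gets rank 10.

4, 3, 7, 6, 6, 10, 10, 3, 8, 3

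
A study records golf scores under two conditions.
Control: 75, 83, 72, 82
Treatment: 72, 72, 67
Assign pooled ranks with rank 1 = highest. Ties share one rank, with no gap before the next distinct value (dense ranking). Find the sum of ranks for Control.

Sorted (descending): 83, 82, 75, 72, 72, 72, 67
The 3 values of 72 share dense rank 4.
Remaining distinct values take the next consecutive integers.
Control values → pooled ranks: 75→3, 83→1, 72→4, 82→2
Rank sum = 3 + 1 + 4 + 2 = 10

10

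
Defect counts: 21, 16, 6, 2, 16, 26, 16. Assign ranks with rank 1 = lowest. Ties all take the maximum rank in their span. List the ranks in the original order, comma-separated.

Sorted (ascending): 2, 6, 16, 16, 16, 21, 26
The 3 values of 16 occupy positions 3–5 → each gets rank 5.

6, 5, 2, 1, 5, 7, 5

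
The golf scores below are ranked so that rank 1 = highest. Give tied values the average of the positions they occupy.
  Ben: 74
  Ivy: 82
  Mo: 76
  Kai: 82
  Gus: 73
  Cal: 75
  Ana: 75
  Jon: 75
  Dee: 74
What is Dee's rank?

Sorted (descending): 82, 82, 76, 75, 75, 75, 74, 74, 73
The 2 values of 82 occupy positions 1–2 → average rank (1+2)/2 = 1.5.
The 3 values of 75 occupy positions 4–6 → average rank 5.
The 2 values of 74 occupy positions 7–8 → average rank (7+8)/2 = 7.5.
Dee has value 74 → rank 7.5.

7.5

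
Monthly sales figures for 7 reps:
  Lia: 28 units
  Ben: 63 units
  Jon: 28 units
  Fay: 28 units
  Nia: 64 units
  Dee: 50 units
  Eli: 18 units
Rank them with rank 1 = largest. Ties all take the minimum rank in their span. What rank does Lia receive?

Sorted (descending): 64, 63, 50, 28, 28, 28, 18
The 3 values of 28 occupy positions 4–6 → each gets rank 4.
Lia has value 28 units → rank 4.

4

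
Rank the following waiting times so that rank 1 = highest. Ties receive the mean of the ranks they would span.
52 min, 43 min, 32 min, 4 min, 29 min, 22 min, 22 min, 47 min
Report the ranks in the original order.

Sorted (descending): 52, 47, 43, 32, 29, 22, 22, 4
The 2 values of 22 occupy positions 6–7 → average rank (6+7)/2 = 6.5.

1, 3, 4, 8, 5, 6.5, 6.5, 2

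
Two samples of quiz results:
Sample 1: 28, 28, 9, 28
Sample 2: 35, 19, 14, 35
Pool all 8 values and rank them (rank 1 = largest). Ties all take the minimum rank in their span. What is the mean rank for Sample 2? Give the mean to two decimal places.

Sorted (descending): 35, 35, 28, 28, 28, 19, 14, 9
The 2 values of 35 occupy positions 1–2 → each gets rank 1.
The 3 values of 28 occupy positions 3–5 → each gets rank 3.
Sample 2 values → pooled ranks: 35→1, 19→6, 14→7, 35→1
Mean rank = (1 + 6 + 7 + 1) / 4 = 3.75

3.75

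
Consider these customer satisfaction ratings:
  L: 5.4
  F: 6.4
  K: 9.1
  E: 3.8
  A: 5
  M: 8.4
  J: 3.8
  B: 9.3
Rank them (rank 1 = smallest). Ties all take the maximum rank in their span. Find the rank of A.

Sorted (ascending): 3.8, 3.8, 5, 5.4, 6.4, 8.4, 9.1, 9.3
The 2 values of 3.8 occupy positions 1–2 → each gets rank 2.
A has value 5 → rank 3.

3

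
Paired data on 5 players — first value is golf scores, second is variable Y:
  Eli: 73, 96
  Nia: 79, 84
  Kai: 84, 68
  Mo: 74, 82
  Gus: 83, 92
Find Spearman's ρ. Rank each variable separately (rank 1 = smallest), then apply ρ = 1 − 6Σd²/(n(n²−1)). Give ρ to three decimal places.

-0.600

Ranks of variable 1: 1, 3, 5, 2, 4
Ranks of variable 2: 5, 3, 1, 2, 4
d = r₁ − r₂: -4, 0, 4, 0, 0
d²: 16, 0, 16, 0, 0; Σd² = 32
ρ = 1 − 6·32/(5·24) = 1 − 192/120 = -0.600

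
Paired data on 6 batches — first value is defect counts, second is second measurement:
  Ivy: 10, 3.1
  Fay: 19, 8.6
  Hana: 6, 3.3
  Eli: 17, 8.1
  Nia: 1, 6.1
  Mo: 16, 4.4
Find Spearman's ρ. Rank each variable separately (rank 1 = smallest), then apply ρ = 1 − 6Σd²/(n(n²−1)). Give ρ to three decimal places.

Ranks of variable 1: 3, 6, 2, 5, 1, 4
Ranks of variable 2: 1, 6, 2, 5, 4, 3
d = r₁ − r₂: 2, 0, 0, 0, -3, 1
d²: 4, 0, 0, 0, 9, 1; Σd² = 14
ρ = 1 − 6·14/(6·35) = 1 − 84/210 = 0.600

0.600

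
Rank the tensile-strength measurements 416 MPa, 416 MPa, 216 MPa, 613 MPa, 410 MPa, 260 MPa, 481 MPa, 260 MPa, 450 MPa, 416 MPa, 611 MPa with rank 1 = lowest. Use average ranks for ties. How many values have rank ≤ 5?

4

Sorted (ascending): 216, 260, 260, 410, 416, 416, 416, 450, 481, 611, 613
The 2 values of 260 occupy positions 2–3 → average rank (2+3)/2 = 2.5.
The 3 values of 416 occupy positions 5–7 → average rank 6.
Ranks ≤ 5: {1, 2.5, 2.5, 4} → 4 values.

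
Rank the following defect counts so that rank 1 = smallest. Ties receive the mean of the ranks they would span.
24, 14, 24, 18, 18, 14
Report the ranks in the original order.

5.5, 1.5, 5.5, 3.5, 3.5, 1.5

Sorted (ascending): 14, 14, 18, 18, 24, 24
The 2 values of 14 occupy positions 1–2 → average rank (1+2)/2 = 1.5.
The 2 values of 18 occupy positions 3–4 → average rank (3+4)/2 = 3.5.
The 2 values of 24 occupy positions 5–6 → average rank (5+6)/2 = 5.5.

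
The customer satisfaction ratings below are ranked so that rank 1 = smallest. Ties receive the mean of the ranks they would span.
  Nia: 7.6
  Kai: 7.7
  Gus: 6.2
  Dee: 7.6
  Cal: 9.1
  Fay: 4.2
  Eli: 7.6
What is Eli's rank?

4

Sorted (ascending): 4.2, 6.2, 7.6, 7.6, 7.6, 7.7, 9.1
The 3 values of 7.6 occupy positions 3–5 → average rank 4.
Eli has value 7.6 → rank 4.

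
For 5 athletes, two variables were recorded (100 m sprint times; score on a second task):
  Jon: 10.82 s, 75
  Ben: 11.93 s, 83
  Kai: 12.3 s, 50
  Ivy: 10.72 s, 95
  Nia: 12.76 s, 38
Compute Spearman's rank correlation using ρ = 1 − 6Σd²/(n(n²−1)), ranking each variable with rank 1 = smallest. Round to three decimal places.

-0.900

Ranks of variable 1: 2, 3, 4, 1, 5
Ranks of variable 2: 3, 4, 2, 5, 1
d = r₁ − r₂: -1, -1, 2, -4, 4
d²: 1, 1, 4, 16, 16; Σd² = 38
ρ = 1 − 6·38/(5·24) = 1 − 228/120 = -0.900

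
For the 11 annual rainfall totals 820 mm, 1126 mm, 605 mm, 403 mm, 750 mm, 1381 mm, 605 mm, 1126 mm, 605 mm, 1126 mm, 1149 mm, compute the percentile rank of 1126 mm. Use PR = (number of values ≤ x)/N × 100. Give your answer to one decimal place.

81.8

N = 11.
Strictly below 1126: 6. Equal to 1126: 3.
PR = 9/11 × 100 = 81.8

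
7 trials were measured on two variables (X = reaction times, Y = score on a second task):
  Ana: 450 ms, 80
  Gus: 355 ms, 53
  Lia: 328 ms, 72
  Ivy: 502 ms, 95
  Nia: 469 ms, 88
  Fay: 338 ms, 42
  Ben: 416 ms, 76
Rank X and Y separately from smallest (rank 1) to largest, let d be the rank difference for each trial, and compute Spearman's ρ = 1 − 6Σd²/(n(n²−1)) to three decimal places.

Ranks of variable 1: 5, 3, 1, 7, 6, 2, 4
Ranks of variable 2: 5, 2, 3, 7, 6, 1, 4
d = r₁ − r₂: 0, 1, -2, 0, 0, 1, 0
d²: 0, 1, 4, 0, 0, 1, 0; Σd² = 6
ρ = 1 − 6·6/(7·48) = 1 − 36/336 = 0.893

0.893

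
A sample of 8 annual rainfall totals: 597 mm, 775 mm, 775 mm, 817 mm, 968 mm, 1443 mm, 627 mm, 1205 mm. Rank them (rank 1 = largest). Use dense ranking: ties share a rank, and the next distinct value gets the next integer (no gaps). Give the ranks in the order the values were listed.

7, 5, 5, 4, 3, 1, 6, 2

Sorted (descending): 1443, 1205, 968, 817, 775, 775, 627, 597
The 2 values of 775 share dense rank 5.
Remaining distinct values take the next consecutive integers.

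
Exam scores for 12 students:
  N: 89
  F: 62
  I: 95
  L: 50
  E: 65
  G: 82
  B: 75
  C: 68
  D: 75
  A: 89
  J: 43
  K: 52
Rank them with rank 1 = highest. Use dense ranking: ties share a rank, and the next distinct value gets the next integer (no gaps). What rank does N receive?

2

Sorted (descending): 95, 89, 89, 82, 75, 75, 68, 65, 62, 52, 50, 43
The 2 values of 89 share dense rank 2.
The 2 values of 75 share dense rank 4.
Remaining distinct values take the next consecutive integers.
N has value 89 → rank 2.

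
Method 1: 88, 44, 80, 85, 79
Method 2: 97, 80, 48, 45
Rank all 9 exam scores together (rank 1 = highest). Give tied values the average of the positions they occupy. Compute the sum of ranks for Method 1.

24.5

Sorted (descending): 97, 88, 85, 80, 80, 79, 48, 45, 44
The 2 values of 80 occupy positions 4–5 → average rank (4+5)/2 = 4.5.
Method 1 values → pooled ranks: 88→2, 44→9, 80→4.5, 85→3, 79→6
Rank sum = 2 + 9 + 4.5 + 3 + 6 = 24.5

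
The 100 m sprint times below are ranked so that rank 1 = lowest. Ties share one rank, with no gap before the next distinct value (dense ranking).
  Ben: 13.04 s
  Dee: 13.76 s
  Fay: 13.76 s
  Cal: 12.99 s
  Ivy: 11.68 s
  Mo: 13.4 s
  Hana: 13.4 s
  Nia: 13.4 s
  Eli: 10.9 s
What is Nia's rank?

Sorted (ascending): 10.9, 11.68, 12.99, 13.04, 13.4, 13.4, 13.4, 13.76, 13.76
The 3 values of 13.4 share dense rank 5.
The 2 values of 13.76 share dense rank 6.
Remaining distinct values take the next consecutive integers.
Nia has value 13.4 s → rank 5.

5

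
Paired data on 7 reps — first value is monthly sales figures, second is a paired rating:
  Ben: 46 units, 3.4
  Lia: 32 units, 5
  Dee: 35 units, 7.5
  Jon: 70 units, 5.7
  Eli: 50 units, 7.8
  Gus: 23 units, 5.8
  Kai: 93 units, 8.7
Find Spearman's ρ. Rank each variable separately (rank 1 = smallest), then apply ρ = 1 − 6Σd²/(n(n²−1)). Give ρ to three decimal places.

0.429

Ranks of variable 1: 4, 2, 3, 6, 5, 1, 7
Ranks of variable 2: 1, 2, 5, 3, 6, 4, 7
d = r₁ − r₂: 3, 0, -2, 3, -1, -3, 0
d²: 9, 0, 4, 9, 1, 9, 0; Σd² = 32
ρ = 1 − 6·32/(7·48) = 1 − 192/336 = 0.429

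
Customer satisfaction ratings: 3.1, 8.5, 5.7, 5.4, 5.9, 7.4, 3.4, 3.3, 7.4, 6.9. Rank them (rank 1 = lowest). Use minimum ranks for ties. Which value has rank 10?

8.5

Sorted (ascending): 3.1, 3.3, 3.4, 5.4, 5.7, 5.9, 6.9, 7.4, 7.4, 8.5
The 2 values of 7.4 occupy positions 8–9 → each gets rank 8.
Rank 10 → value 8.5.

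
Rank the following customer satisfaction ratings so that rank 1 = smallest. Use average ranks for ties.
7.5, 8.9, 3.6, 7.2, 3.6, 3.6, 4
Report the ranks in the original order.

Sorted (ascending): 3.6, 3.6, 3.6, 4, 7.2, 7.5, 8.9
The 3 values of 3.6 occupy positions 1–3 → average rank 2.

6, 7, 2, 5, 2, 2, 4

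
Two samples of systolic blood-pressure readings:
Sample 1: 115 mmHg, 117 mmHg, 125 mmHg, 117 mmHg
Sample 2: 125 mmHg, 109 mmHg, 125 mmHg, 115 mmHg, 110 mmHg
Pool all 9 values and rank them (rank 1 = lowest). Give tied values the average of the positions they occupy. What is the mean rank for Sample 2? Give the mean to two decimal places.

Sorted (ascending): 109, 110, 115, 115, 117, 117, 125, 125, 125
The 2 values of 115 occupy positions 3–4 → average rank (3+4)/2 = 3.5.
The 2 values of 117 occupy positions 5–6 → average rank (5+6)/2 = 5.5.
The 3 values of 125 occupy positions 7–9 → average rank 8.
Sample 2 values → pooled ranks: 125→8, 109→1, 125→8, 115→3.5, 110→2
Mean rank = (8 + 1 + 8 + 3.5 + 2) / 5 = 4.50

4.50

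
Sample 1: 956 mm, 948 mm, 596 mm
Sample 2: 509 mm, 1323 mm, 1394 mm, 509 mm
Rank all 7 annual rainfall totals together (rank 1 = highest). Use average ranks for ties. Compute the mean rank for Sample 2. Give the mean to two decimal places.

Sorted (descending): 1394, 1323, 956, 948, 596, 509, 509
The 2 values of 509 occupy positions 6–7 → average rank (6+7)/2 = 6.5.
Sample 2 values → pooled ranks: 509→6.5, 1323→2, 1394→1, 509→6.5
Mean rank = (6.5 + 2 + 1 + 6.5) / 4 = 4.00

4.00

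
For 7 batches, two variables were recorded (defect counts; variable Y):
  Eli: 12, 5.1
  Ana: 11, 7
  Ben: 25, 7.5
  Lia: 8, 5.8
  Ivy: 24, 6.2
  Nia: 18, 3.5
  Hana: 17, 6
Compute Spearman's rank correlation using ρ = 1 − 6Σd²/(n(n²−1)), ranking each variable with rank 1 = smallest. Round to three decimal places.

Ranks of variable 1: 3, 2, 7, 1, 6, 5, 4
Ranks of variable 2: 2, 6, 7, 3, 5, 1, 4
d = r₁ − r₂: 1, -4, 0, -2, 1, 4, 0
d²: 1, 16, 0, 4, 1, 16, 0; Σd² = 38
ρ = 1 − 6·38/(7·48) = 1 − 228/336 = 0.321

0.321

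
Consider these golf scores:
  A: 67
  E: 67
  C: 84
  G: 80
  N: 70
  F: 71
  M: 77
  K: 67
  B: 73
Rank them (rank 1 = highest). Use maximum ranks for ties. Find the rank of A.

Sorted (descending): 84, 80, 77, 73, 71, 70, 67, 67, 67
The 3 values of 67 occupy positions 7–9 → each gets rank 9.
A has value 67 → rank 9.

9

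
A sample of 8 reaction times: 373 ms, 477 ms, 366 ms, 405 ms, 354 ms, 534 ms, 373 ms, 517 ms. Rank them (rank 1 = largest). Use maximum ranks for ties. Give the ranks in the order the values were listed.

6, 3, 7, 4, 8, 1, 6, 2

Sorted (descending): 534, 517, 477, 405, 373, 373, 366, 354
The 2 values of 373 occupy positions 5–6 → each gets rank 6.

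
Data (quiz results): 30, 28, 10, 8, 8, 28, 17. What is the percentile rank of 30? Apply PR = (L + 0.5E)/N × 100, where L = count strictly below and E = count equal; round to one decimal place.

92.9

N = 7.
Strictly below 30: 6. Equal to 30: 1.
PR = (6 + 0.5·1)/7 × 100 = 92.9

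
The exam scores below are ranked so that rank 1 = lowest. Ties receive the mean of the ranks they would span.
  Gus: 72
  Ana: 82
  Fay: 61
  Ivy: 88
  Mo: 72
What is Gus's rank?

Sorted (ascending): 61, 72, 72, 82, 88
The 2 values of 72 occupy positions 2–3 → average rank (2+3)/2 = 2.5.
Gus has value 72 → rank 2.5.

2.5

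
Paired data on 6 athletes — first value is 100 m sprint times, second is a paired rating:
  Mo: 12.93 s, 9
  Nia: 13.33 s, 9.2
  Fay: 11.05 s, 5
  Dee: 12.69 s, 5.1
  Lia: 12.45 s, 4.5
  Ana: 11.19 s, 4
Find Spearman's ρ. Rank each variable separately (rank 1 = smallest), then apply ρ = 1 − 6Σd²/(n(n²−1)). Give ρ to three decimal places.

Ranks of variable 1: 5, 6, 1, 4, 3, 2
Ranks of variable 2: 5, 6, 3, 4, 2, 1
d = r₁ − r₂: 0, 0, -2, 0, 1, 1
d²: 0, 0, 4, 0, 1, 1; Σd² = 6
ρ = 1 − 6·6/(6·35) = 1 − 36/210 = 0.829

0.829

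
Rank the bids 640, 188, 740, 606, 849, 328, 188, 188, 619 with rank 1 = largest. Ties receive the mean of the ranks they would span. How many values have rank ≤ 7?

6

Sorted (descending): 849, 740, 640, 619, 606, 328, 188, 188, 188
The 3 values of 188 occupy positions 7–9 → average rank 8.
Ranks ≤ 7: {1, 2, 3, 4, 5, 6} → 6 values.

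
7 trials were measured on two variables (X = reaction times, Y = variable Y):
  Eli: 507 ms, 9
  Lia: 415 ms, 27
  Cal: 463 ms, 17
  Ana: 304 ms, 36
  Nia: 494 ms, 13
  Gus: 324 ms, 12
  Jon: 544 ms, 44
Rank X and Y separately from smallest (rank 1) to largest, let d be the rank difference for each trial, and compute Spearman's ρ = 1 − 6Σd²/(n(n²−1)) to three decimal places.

-0.036

Ranks of variable 1: 6, 3, 4, 1, 5, 2, 7
Ranks of variable 2: 1, 5, 4, 6, 3, 2, 7
d = r₁ − r₂: 5, -2, 0, -5, 2, 0, 0
d²: 25, 4, 0, 25, 4, 0, 0; Σd² = 58
ρ = 1 − 6·58/(7·48) = 1 − 348/336 = -0.036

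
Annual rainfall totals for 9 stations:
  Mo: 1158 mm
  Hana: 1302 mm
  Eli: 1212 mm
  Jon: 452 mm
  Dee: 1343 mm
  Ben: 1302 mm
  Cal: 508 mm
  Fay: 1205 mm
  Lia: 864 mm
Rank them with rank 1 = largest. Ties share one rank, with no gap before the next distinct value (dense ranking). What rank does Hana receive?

Sorted (descending): 1343, 1302, 1302, 1212, 1205, 1158, 864, 508, 452
The 2 values of 1302 share dense rank 2.
Remaining distinct values take the next consecutive integers.
Hana has value 1302 mm → rank 2.

2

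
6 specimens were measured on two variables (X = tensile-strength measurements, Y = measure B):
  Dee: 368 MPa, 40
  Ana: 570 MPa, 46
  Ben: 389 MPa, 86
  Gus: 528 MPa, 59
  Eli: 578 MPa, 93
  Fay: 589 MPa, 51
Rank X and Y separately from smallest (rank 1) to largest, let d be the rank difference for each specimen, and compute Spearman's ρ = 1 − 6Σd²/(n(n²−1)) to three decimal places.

0.314

Ranks of variable 1: 1, 4, 2, 3, 5, 6
Ranks of variable 2: 1, 2, 5, 4, 6, 3
d = r₁ − r₂: 0, 2, -3, -1, -1, 3
d²: 0, 4, 9, 1, 1, 9; Σd² = 24
ρ = 1 − 6·24/(6·35) = 1 − 144/210 = 0.314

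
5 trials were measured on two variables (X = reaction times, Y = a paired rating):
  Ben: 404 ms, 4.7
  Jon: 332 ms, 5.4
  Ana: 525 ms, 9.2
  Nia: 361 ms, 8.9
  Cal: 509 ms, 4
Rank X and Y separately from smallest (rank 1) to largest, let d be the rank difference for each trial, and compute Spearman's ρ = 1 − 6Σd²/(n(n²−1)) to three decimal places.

Ranks of variable 1: 3, 1, 5, 2, 4
Ranks of variable 2: 2, 3, 5, 4, 1
d = r₁ − r₂: 1, -2, 0, -2, 3
d²: 1, 4, 0, 4, 9; Σd² = 18
ρ = 1 − 6·18/(5·24) = 1 − 108/120 = 0.100

0.100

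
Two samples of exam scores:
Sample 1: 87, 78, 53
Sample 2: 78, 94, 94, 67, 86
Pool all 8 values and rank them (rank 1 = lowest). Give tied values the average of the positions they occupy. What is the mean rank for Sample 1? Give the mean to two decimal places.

Sorted (ascending): 53, 67, 78, 78, 86, 87, 94, 94
The 2 values of 78 occupy positions 3–4 → average rank (3+4)/2 = 3.5.
The 2 values of 94 occupy positions 7–8 → average rank (7+8)/2 = 7.5.
Sample 1 values → pooled ranks: 87→6, 78→3.5, 53→1
Mean rank = (6 + 3.5 + 1) / 3 = 3.50

3.50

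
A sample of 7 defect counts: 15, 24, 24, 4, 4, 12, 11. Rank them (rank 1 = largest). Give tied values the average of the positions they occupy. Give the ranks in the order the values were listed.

Sorted (descending): 24, 24, 15, 12, 11, 4, 4
The 2 values of 24 occupy positions 1–2 → average rank (1+2)/2 = 1.5.
The 2 values of 4 occupy positions 6–7 → average rank (6+7)/2 = 6.5.

3, 1.5, 1.5, 6.5, 6.5, 4, 5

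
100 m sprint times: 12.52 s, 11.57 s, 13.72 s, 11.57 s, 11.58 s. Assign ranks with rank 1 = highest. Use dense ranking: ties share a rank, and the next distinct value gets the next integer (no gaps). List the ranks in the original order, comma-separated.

2, 4, 1, 4, 3

Sorted (descending): 13.72, 12.52, 11.58, 11.57, 11.57
The 2 values of 11.57 share dense rank 4.
Remaining distinct values take the next consecutive integers.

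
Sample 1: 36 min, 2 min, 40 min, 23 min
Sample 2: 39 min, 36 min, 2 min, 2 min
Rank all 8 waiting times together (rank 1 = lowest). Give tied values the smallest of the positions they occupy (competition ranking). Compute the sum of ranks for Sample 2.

Sorted (ascending): 2, 2, 2, 23, 36, 36, 39, 40
The 3 values of 2 occupy positions 1–3 → each gets rank 1.
The 2 values of 36 occupy positions 5–6 → each gets rank 5.
Sample 2 values → pooled ranks: 39→7, 36→5, 2→1, 2→1
Rank sum = 7 + 5 + 1 + 1 = 14

14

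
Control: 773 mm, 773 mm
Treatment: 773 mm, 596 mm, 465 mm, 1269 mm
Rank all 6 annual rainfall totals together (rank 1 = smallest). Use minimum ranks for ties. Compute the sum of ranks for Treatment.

Sorted (ascending): 465, 596, 773, 773, 773, 1269
The 3 values of 773 occupy positions 3–5 → each gets rank 3.
Treatment values → pooled ranks: 773→3, 596→2, 465→1, 1269→6
Rank sum = 3 + 2 + 1 + 6 = 12

12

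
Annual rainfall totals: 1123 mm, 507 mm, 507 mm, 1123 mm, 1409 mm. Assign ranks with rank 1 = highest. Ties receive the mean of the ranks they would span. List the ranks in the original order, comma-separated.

2.5, 4.5, 4.5, 2.5, 1

Sorted (descending): 1409, 1123, 1123, 507, 507
The 2 values of 1123 occupy positions 2–3 → average rank (2+3)/2 = 2.5.
The 2 values of 507 occupy positions 4–5 → average rank (4+5)/2 = 4.5.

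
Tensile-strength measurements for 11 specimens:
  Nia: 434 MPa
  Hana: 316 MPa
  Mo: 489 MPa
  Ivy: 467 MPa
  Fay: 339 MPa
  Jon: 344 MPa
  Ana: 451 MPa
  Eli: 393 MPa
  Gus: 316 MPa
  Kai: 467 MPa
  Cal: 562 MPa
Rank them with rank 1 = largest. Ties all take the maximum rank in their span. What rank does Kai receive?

Sorted (descending): 562, 489, 467, 467, 451, 434, 393, 344, 339, 316, 316
The 2 values of 467 occupy positions 3–4 → each gets rank 4.
The 2 values of 316 occupy positions 10–11 → each gets rank 11.
Kai has value 467 MPa → rank 4.

4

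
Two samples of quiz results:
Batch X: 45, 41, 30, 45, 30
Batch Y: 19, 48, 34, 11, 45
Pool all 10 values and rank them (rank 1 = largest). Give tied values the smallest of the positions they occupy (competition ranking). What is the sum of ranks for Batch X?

23

Sorted (descending): 48, 45, 45, 45, 41, 34, 30, 30, 19, 11
The 3 values of 45 occupy positions 2–4 → each gets rank 2.
The 2 values of 30 occupy positions 7–8 → each gets rank 7.
Batch X values → pooled ranks: 45→2, 41→5, 30→7, 45→2, 30→7
Rank sum = 2 + 5 + 7 + 2 + 7 = 23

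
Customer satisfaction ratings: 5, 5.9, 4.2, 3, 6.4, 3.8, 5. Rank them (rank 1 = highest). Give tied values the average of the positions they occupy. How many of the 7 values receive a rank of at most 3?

2

Sorted (descending): 6.4, 5.9, 5, 5, 4.2, 3.8, 3
The 2 values of 5 occupy positions 3–4 → average rank (3+4)/2 = 3.5.
Ranks ≤ 3: {1, 2} → 2 values.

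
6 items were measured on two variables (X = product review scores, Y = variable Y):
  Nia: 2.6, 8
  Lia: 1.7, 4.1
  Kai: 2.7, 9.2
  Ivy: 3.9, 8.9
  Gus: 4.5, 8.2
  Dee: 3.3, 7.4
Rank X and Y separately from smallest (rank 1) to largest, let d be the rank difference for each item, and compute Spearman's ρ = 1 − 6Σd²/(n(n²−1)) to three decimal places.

Ranks of variable 1: 2, 1, 3, 5, 6, 4
Ranks of variable 2: 3, 1, 6, 5, 4, 2
d = r₁ − r₂: -1, 0, -3, 0, 2, 2
d²: 1, 0, 9, 0, 4, 4; Σd² = 18
ρ = 1 − 6·18/(6·35) = 1 − 108/210 = 0.486

0.486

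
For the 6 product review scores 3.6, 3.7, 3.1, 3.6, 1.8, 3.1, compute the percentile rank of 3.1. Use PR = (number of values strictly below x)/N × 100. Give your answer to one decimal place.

16.7

N = 6.
Strictly below 3.1: 1. Equal to 3.1: 2.
PR = 1/6 × 100 = 16.7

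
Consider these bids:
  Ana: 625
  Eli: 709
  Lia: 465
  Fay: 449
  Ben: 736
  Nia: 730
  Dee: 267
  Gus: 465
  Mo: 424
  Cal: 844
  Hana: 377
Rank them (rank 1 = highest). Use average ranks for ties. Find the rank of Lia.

6.5

Sorted (descending): 844, 736, 730, 709, 625, 465, 465, 449, 424, 377, 267
The 2 values of 465 occupy positions 6–7 → average rank (6+7)/2 = 6.5.
Lia has value 465 → rank 6.5.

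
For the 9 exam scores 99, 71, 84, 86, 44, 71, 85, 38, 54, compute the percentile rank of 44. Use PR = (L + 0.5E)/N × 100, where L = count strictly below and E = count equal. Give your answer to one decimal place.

N = 9.
Strictly below 44: 1. Equal to 44: 1.
PR = (1 + 0.5·1)/9 × 100 = 16.7

16.7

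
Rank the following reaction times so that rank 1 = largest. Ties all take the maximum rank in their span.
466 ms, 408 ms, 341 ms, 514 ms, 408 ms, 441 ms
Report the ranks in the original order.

Sorted (descending): 514, 466, 441, 408, 408, 341
The 2 values of 408 occupy positions 4–5 → each gets rank 5.

2, 5, 6, 1, 5, 3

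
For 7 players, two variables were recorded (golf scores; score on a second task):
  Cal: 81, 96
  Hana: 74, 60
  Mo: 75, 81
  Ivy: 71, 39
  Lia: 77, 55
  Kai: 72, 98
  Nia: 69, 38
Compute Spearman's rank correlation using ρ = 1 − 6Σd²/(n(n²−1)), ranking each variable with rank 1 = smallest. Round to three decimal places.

0.536

Ranks of variable 1: 7, 4, 5, 2, 6, 3, 1
Ranks of variable 2: 6, 4, 5, 2, 3, 7, 1
d = r₁ − r₂: 1, 0, 0, 0, 3, -4, 0
d²: 1, 0, 0, 0, 9, 16, 0; Σd² = 26
ρ = 1 − 6·26/(7·48) = 1 − 156/336 = 0.536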